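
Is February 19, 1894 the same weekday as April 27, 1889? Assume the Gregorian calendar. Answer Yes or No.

From Apr 27, 1889 to Feb 19, 1894 is 1759 days.
1759 mod 7 = 2, so they are different weekdays.
(Apr 27, 1889 is a Saturday; Feb 19, 1894 is a Monday.)

No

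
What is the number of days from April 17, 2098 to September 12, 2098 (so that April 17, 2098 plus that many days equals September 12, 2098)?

Apr 17, 2098 → May 17, 2098: 30 days (April has 30).
May 17, 2098 → Jun 17, 2098: 31 days (May has 31).
Jun 17, 2098 → Jul 17, 2098: 30 days (June has 30).
Jul 17, 2098 → Aug 17, 2098: 31 days (July has 31).
Aug 17, 2098 → Sep 12, 2098: 26 days.
Total: 148 days.

148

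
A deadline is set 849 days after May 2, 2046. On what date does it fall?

+365 (one year) → May 2, 2047 (484 left).
+366 (one year; includes Feb 29, 2048) → May 2, 2048 (118 left).
May has 31 days: +30 → Jun 1, 2048 (88 left).
Jun has 30 days: +30 → Jul 1, 2048 (58 left).
Jul has 31 days: +31 → Aug 1, 2048 (27 left).
+27 → Aug 28, 2048.

August 28, 2048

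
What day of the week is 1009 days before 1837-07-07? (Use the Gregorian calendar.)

Thursday

First find the weekday of Jul 7, 1837. Doomsday rule: the anchor day for the 1800s is Friday. For year 37: 37÷12 = 3 r 1, and 1÷4 = 0, so 3+1+0 = 4.
Friday + 4 ≡ Tuesday — that's 1837's doomsday.
In July the doomsday date is Jul 11.
Jul 7 is 4 days before Jul 11; 4 mod 7 = 4, so Tuesday − 4 = Friday.
1009 mod 7 = 1, so 1009 days before a Friday is Friday − 1 = Thursday.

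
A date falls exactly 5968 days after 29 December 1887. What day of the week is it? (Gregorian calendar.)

Monday

Dec 29, 1887 is a Thursday.
5968 mod 7 = 4, so 5968 days after a Thursday is Thursday + 4 = Monday.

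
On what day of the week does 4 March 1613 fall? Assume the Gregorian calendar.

Monday

Doomsday rule: the anchor day for the 1600s is Tuesday. For year 13: 13÷12 = 1 r 1, and 1÷4 = 0, so 1+1+0 = 2.
Tuesday + 2 ≡ Thursday — that's 1613's doomsday.
In March the doomsday date is Mar 14.
Mar 4 is 10 days before Mar 14; 10 mod 7 = 3, so Thursday − 3 = Monday.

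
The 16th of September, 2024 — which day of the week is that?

Monday

Doomsday rule: the anchor day for the 2000s is Tuesday. For year 24: 24÷12 = 2 r 0, and 0÷4 = 0, so 2+0+0 = 2.
Tuesday + 2 ≡ Thursday — that's 2024's doomsday.
In September the doomsday date is Sep 5.
Sep 16 is 11 days after Sep 5; 11 mod 7 = 4, so Thursday + 4 = Monday.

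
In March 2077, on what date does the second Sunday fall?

March 1, 2077 is a Monday.
The first Sunday is therefore March 7 (6 days later).
The second Sunday is 7 + 1×7 = March 14.

March 14, 2077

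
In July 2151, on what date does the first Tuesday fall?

July 6, 2151

July 1, 2151 is a Thursday.
The first Tuesday is therefore July 6 (5 days later).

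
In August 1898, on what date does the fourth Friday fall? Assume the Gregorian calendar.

August 1, 1898 is a Monday.
The first Friday is therefore August 5 (4 days later).
The fourth Friday is 5 + 3×7 = August 26.

August 26, 1898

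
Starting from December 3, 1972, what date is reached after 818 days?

+365 (one year) → Dec 3, 1973 (453 left).
+365 (one year) → Dec 3, 1974 (88 left).
Dec has 31 days: +29 → Jan 1, 1975 (59 left).
Jan has 31 days: +31 → Feb 1, 1975 (28 left).
Feb has 28 days: +28 → Mar 1, 1975 (0 left).

March 1, 1975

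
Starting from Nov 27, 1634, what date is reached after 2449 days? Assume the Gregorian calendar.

August 11, 1641

+365 (one year) → Nov 27, 1635 (2084 left).
+366 (one year; includes Feb 29, 1636) → Nov 27, 1636 (1718 left).
+365 (one year) → Nov 27, 1637 (1353 left).
+365 (one year) → Nov 27, 1638 (988 left).
+365 (one year) → Nov 27, 1639 (623 left).
+366 (one year; includes Feb 29, 1640) → Nov 27, 1640 (257 left).
Nov has 30 days: +4 → Dec 1, 1640 (253 left).
Dec has 31 days: +31 → Jan 1, 1641 (222 left).
Jan has 31 days: +31 → Feb 1, 1641 (191 left).
Feb has 28 days: +28 → Mar 1, 1641 (163 left).
Mar has 31 days: +31 → Apr 1, 1641 (132 left).
Apr has 30 days: +30 → May 1, 1641 (102 left).
May has 31 days: +31 → Jun 1, 1641 (71 left).
Jun has 30 days: +30 → Jul 1, 1641 (41 left).
Jul has 31 days: +31 → Aug 1, 1641 (10 left).
+10 → Aug 11, 1641.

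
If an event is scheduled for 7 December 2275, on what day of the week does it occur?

Tuesday

Doomsday rule: the anchor day for the 2200s is Friday. For year 75: 75÷12 = 6 r 3, and 3÷4 = 0, so 6+3+0 = 9.
Friday + 9 ≡ Sunday — that's 2275's doomsday.
In December the doomsday date is Dec 12.
Dec 7 is 5 days before Dec 12; 5 mod 7 = 5, so Sunday − 5 = Tuesday.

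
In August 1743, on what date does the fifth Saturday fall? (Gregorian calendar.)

August 1, 1743 is a Thursday.
The first Saturday is therefore August 3 (2 days later).
The fifth Saturday is 3 + 4×7 = August 31.

August 31, 1743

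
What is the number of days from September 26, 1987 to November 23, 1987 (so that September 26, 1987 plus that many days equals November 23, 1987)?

58

Sep 26, 1987 → Oct 26, 1987: 30 days (September has 30).
Oct 26, 1987 → Nov 23, 1987: 28 days.
Total: 58 days.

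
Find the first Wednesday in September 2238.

September 5, 2238

September 1, 2238 is a Saturday.
The first Wednesday is therefore September 5 (4 days later).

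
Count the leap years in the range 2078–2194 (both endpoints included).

Multiples of 4 in [2078,2194]: 29.
Of those, multiples of 100: 1 (not leap unless ÷400).
Multiples of 400: 0.
Leap years = 29 − 1 + 0 = 28.

28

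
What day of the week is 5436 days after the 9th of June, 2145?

First find the weekday of Jun 9, 2145. Doomsday rule: the anchor day for the 2100s is Sunday. For year 45: 45÷12 = 3 r 9, and 9÷4 = 2, so 3+9+2 = 14.
Sunday + 14 ≡ Sunday — that's 2145's doomsday.
In June the doomsday date is Jun 6.
Jun 9 is 3 days after Jun 6; 3 mod 7 = 3, so Sunday + 3 = Wednesday.
5436 mod 7 = 4, so 5436 days after a Wednesday is Wednesday + 4 = Sunday.

Sunday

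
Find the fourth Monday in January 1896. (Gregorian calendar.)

January 1, 1896 is a Wednesday.
The first Monday is therefore January 6 (5 days later).
The fourth Monday is 6 + 3×7 = January 27.

January 27, 1896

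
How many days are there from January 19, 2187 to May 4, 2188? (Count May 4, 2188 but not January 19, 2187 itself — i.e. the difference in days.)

Jan 19, 2187 → Jan 19, 2188: 365 days.
Jan 19, 2188 → Feb 19, 2188: 31 days (January has 31).
Feb 19, 2188 → Mar 19, 2188: 29 days (February has 29).
Mar 19, 2188 → Apr 19, 2188: 31 days (March has 31).
Apr 19, 2188 → May 4, 2188: 15 days.
Total: 471 days.

471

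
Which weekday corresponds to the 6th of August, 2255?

Monday

Doomsday rule: the anchor day for the 2200s is Friday. For year 55: 55÷12 = 4 r 7, and 7÷4 = 1, so 4+7+1 = 12.
Friday + 12 ≡ Wednesday — that's 2255's doomsday.
In August the doomsday date is Aug 8.
Aug 6 is 2 days before Aug 8; 2 mod 7 = 2, so Wednesday − 2 = Monday.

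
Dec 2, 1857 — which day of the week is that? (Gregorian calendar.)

Doomsday rule: the anchor day for the 1800s is Friday. For year 57: 57÷12 = 4 r 9, and 9÷4 = 2, so 4+9+2 = 15.
Friday + 15 ≡ Saturday — that's 1857's doomsday.
In December the doomsday date is Dec 12.
Dec 2 is 10 days before Dec 12; 10 mod 7 = 3, so Saturday − 3 = Wednesday.

Wednesday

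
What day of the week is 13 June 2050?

Monday

January 1, 2050 is a Saturday.
Jan 1, 2050 → Feb 1, 2050: 31 days (January has 31).
Feb 1, 2050 → Mar 1, 2050: 28 days (February has 28).
Mar 1, 2050 → Apr 1, 2050: 31 days (March has 31).
Apr 1, 2050 → May 1, 2050: 30 days (April has 30).
May 1, 2050 → Jun 1, 2050: 31 days (May has 31).
Jun 1, 2050 → Jun 13, 2050: 12 days.
Total: 163 days.
163 mod 7 = 2, so Saturday + 2 = Monday.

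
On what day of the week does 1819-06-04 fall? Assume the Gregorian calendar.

Doomsday rule: the anchor day for the 1800s is Friday. For year 19: 19÷12 = 1 r 7, and 7÷4 = 1, so 1+7+1 = 9.
Friday + 9 ≡ Sunday — that's 1819's doomsday.
In June the doomsday date is Jun 6.
Jun 4 is 2 days before Jun 6; 2 mod 7 = 2, so Sunday − 2 = Friday.

Friday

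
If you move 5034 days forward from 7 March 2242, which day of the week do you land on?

Tuesday

Mar 7, 2242 is a Monday.
5034 mod 7 = 1, so 5034 days after a Monday is Monday + 1 = Tuesday.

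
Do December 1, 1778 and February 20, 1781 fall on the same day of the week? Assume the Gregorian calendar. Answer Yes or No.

Yes

From Dec 1, 1778 to Feb 20, 1781 is 812 days.
812 mod 7 = 0, so they are the same weekday.
(Dec 1, 1778 is a Tuesday; Feb 20, 1781 is a Tuesday.)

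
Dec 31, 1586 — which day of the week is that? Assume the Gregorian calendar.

Doomsday rule: the anchor day for the 1500s is Wednesday. For year 86: 86÷12 = 7 r 2, and 2÷4 = 0, so 7+2+0 = 9.
Wednesday + 9 ≡ Friday — that's 1586's doomsday.
In December the doomsday date is Dec 12.
Dec 31 is 19 days after Dec 12; 19 mod 7 = 5, so Friday + 5 = Wednesday.

Wednesday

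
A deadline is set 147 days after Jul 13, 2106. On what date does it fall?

December 7, 2106

Jul has 31 days: +19 → Aug 1, 2106 (128 left).
Aug has 31 days: +31 → Sep 1, 2106 (97 left).
Sep has 30 days: +30 → Oct 1, 2106 (67 left).
Oct has 31 days: +31 → Nov 1, 2106 (36 left).
Nov has 30 days: +30 → Dec 1, 2106 (6 left).
+6 → Dec 7, 2106.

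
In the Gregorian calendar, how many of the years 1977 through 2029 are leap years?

13

Multiples of 4 in [1977,2029]: 13.
Of those, multiples of 100: 1 (not leap unless ÷400).
Multiples of 400: 1.
Leap years = 13 − 1 + 1 = 13.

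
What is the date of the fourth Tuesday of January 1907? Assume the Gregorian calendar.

January 22, 1907

January 1, 1907 is a Tuesday.
The first Tuesday is therefore January 1 (same day).
The fourth Tuesday is 1 + 3×7 = January 22.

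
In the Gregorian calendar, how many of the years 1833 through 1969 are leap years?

33

Multiples of 4 in [1833,1969]: 34.
Of those, multiples of 100: 1 (not leap unless ÷400).
Multiples of 400: 0.
Leap years = 34 − 1 + 0 = 33.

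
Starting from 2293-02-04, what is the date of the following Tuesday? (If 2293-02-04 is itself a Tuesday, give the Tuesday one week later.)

February 7, 2293

Feb 4, 2293 is a Saturday.
From Saturday to the next Tuesday is 3 days.
Feb 4, 2293 + 3 = Feb 7, 2293.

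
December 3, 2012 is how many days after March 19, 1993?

7199

Mar 19, 1993 → Mar 19, 1994: 365 days.
Mar 19, 1994 → Mar 19, 1995: 365 days.
Mar 19, 1995 → Mar 19, 1996: 366 days (Feb 29, 1996 is in that span).
Mar 19, 1996 → Mar 19, 1997: 365 days.
Mar 19, 1997 → Mar 19, 1998: 365 days.
Mar 19, 1998 → Mar 19, 1999: 365 days.
Mar 19, 1999 → Mar 19, 2000: 366 days (Feb 29, 2000 is in that span).
Mar 19, 2000 → Mar 19, 2001: 365 days.
Mar 19, 2001 → Mar 19, 2002: 365 days.
Mar 19, 2002 → Mar 19, 2003: 365 days.
Mar 19, 2003 → Mar 19, 2004: 366 days (Feb 29, 2004 is in that span).
Mar 19, 2004 → Mar 19, 2005: 365 days.
Mar 19, 2005 → Mar 19, 2006: 365 days.
Mar 19, 2006 → Mar 19, 2007: 365 days.
Mar 19, 2007 → Mar 19, 2008: 366 days (Feb 29, 2008 is in that span).
Mar 19, 2008 → Mar 19, 2009: 365 days.
Mar 19, 2009 → Mar 19, 2010: 365 days.
Mar 19, 2010 → Mar 19, 2011: 365 days.
Mar 19, 2011 → Mar 19, 2012: 366 days (Feb 29, 2012 is in that span).
Mar 19, 2012 → Apr 19, 2012: 31 days (March has 31).
Apr 19, 2012 → May 19, 2012: 30 days (April has 30).
May 19, 2012 → Jun 19, 2012: 31 days (May has 31).
Jun 19, 2012 → Jul 19, 2012: 30 days (June has 30).
Jul 19, 2012 → Aug 19, 2012: 31 days (July has 31).
Aug 19, 2012 → Sep 19, 2012: 31 days (August has 31).
Sep 19, 2012 → Oct 19, 2012: 30 days (September has 30).
Oct 19, 2012 → Nov 19, 2012: 31 days (October has 31).
Nov 19, 2012 → Dec 3, 2012: 14 days.
Total: 7199 days.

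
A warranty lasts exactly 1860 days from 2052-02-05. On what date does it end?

March 10, 2057

+366 (one year; includes Feb 29, 2052) → Feb 5, 2053 (1494 left).
+365 (one year) → Feb 5, 2054 (1129 left).
+365 (one year) → Feb 5, 2055 (764 left).
+365 (one year) → Feb 5, 2056 (399 left).
Feb has 29 days: +25 → Mar 1, 2056 (374 left).
Mar has 31 days: +31 → Apr 1, 2056 (343 left).
Apr has 30 days: +30 → May 1, 2056 (313 left).
May has 31 days: +31 → Jun 1, 2056 (282 left).
Jun has 30 days: +30 → Jul 1, 2056 (252 left).
Jul has 31 days: +31 → Aug 1, 2056 (221 left).
Aug has 31 days: +31 → Sep 1, 2056 (190 left).
Sep has 30 days: +30 → Oct 1, 2056 (160 left).
Oct has 31 days: +31 → Nov 1, 2056 (129 left).
Nov has 30 days: +30 → Dec 1, 2056 (99 left).
Dec has 31 days: +31 → Jan 1, 2057 (68 left).
Jan has 31 days: +31 → Feb 1, 2057 (37 left).
Feb has 28 days: +28 → Mar 1, 2057 (9 left).
+9 → Mar 10, 2057.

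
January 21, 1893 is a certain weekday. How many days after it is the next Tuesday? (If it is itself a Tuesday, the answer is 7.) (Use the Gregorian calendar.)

Jan 21, 1893 is a Saturday.
From Saturday to the next Tuesday is 3 days.

3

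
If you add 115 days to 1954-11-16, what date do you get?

Nov has 30 days: +15 → Dec 1, 1954 (100 left).
Dec has 31 days: +31 → Jan 1, 1955 (69 left).
Jan has 31 days: +31 → Feb 1, 1955 (38 left).
Feb has 28 days: +28 → Mar 1, 1955 (10 left).
+10 → Mar 11, 1955.

March 11, 1955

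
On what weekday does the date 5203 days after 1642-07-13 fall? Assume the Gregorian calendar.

Jul 13, 1642 is a Sunday.
5203 mod 7 = 2, so 5203 days after a Sunday is Sunday + 2 = Tuesday.

Tuesday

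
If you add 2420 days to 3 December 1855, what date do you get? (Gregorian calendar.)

July 19, 1862

+366 (one year; includes Feb 29, 1856) → Dec 3, 1856 (2054 left).
+365 (one year) → Dec 3, 1857 (1689 left).
+365 (one year) → Dec 3, 1858 (1324 left).
+365 (one year) → Dec 3, 1859 (959 left).
+366 (one year; includes Feb 29, 1860) → Dec 3, 1860 (593 left).
+365 (one year) → Dec 3, 1861 (228 left).
Dec has 31 days: +29 → Jan 1, 1862 (199 left).
Jan has 31 days: +31 → Feb 1, 1862 (168 left).
Feb has 28 days: +28 → Mar 1, 1862 (140 left).
Mar has 31 days: +31 → Apr 1, 1862 (109 left).
Apr has 30 days: +30 → May 1, 1862 (79 left).
May has 31 days: +31 → Jun 1, 1862 (48 left).
Jun has 30 days: +30 → Jul 1, 1862 (18 left).
+18 → Jul 19, 1862.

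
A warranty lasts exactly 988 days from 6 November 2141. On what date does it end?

July 21, 2144

+365 (one year) → Nov 6, 2142 (623 left).
+365 (one year) → Nov 6, 2143 (258 left).
Nov has 30 days: +25 → Dec 1, 2143 (233 left).
Dec has 31 days: +31 → Jan 1, 2144 (202 left).
Jan has 31 days: +31 → Feb 1, 2144 (171 left).
Feb has 29 days: +29 → Mar 1, 2144 (142 left).
Mar has 31 days: +31 → Apr 1, 2144 (111 left).
Apr has 30 days: +30 → May 1, 2144 (81 left).
May has 31 days: +31 → Jun 1, 2144 (50 left).
Jun has 30 days: +30 → Jul 1, 2144 (20 left).
+20 → Jul 21, 2144.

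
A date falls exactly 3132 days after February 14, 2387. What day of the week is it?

Tuesday

Feb 14, 2387 is a Saturday.
3132 mod 7 = 3, so 3132 days after a Saturday is Saturday + 3 = Tuesday.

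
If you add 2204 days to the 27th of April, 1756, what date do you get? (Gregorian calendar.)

+365 (one year) → Apr 27, 1757 (1839 left).
+365 (one year) → Apr 27, 1758 (1474 left).
+365 (one year) → Apr 27, 1759 (1109 left).
+366 (one year; includes Feb 29, 1760) → Apr 27, 1760 (743 left).
+365 (one year) → Apr 27, 1761 (378 left).
Apr has 30 days: +4 → May 1, 1761 (374 left).
May has 31 days: +31 → Jun 1, 1761 (343 left).
Jun has 30 days: +30 → Jul 1, 1761 (313 left).
Jul has 31 days: +31 → Aug 1, 1761 (282 left).
Aug has 31 days: +31 → Sep 1, 1761 (251 left).
Sep has 30 days: +30 → Oct 1, 1761 (221 left).
Oct has 31 days: +31 → Nov 1, 1761 (190 left).
Nov has 30 days: +30 → Dec 1, 1761 (160 left).
Dec has 31 days: +31 → Jan 1, 1762 (129 left).
Jan has 31 days: +31 → Feb 1, 1762 (98 left).
Feb has 28 days: +28 → Mar 1, 1762 (70 left).
Mar has 31 days: +31 → Apr 1, 1762 (39 left).
Apr has 30 days: +30 → May 1, 1762 (9 left).
+9 → May 10, 1762.

May 10, 1762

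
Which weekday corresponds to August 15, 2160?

Doomsday rule: the anchor day for the 2100s is Sunday. For year 60: 60÷12 = 5 r 0, and 0÷4 = 0, so 5+0+0 = 5.
Sunday + 5 ≡ Friday — that's 2160's doomsday.
In August the doomsday date is Aug 8.
Aug 15 is 7 days after Aug 8; 7 mod 7 = 0, so Friday + 0 = Friday.

Friday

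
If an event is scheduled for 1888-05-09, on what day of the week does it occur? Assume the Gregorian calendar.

Wednesday

Doomsday rule: the anchor day for the 1800s is Friday. For year 88: 88÷12 = 7 r 4, and 4÷4 = 1, so 7+4+1 = 12.
Friday + 12 ≡ Wednesday — that's 1888's doomsday.
In May the doomsday date is May 9.
May 9 is the doomsday itself: Wednesday.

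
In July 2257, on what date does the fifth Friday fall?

July 31, 2257

July 1, 2257 is a Wednesday.
The first Friday is therefore July 3 (2 days later).
The fifth Friday is 3 + 4×7 = July 31.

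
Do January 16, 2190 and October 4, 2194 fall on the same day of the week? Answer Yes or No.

From Jan 16, 2190 to Oct 4, 2194 is 1722 days.
1722 mod 7 = 0, so they are the same weekday.
(Jan 16, 2190 is a Saturday; Oct 4, 2194 is a Saturday.)

Yes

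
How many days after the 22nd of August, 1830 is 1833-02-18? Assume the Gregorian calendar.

911

Aug 22, 1830 → Aug 22, 1831: 365 days.
Aug 22, 1831 → Aug 22, 1832: 366 days (Feb 29, 1832 is in that span).
Aug 22, 1832 → Sep 22, 1832: 31 days (August has 31).
Sep 22, 1832 → Oct 22, 1832: 30 days (September has 30).
Oct 22, 1832 → Nov 22, 1832: 31 days (October has 31).
Nov 22, 1832 → Dec 22, 1832: 30 days (November has 30).
Dec 22, 1832 → Jan 22, 1833: 31 days (December has 31).
Jan 22, 1833 → Feb 18, 1833: 27 days.
Total: 911 days.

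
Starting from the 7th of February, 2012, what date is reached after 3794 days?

June 28, 2022

+366 (one year; includes Feb 29, 2012) → Feb 7, 2013 (3428 left).
+365 (one year) → Feb 7, 2014 (3063 left).
+365 (one year) → Feb 7, 2015 (2698 left).
+365 (one year) → Feb 7, 2016 (2333 left).
+366 (one year; includes Feb 29, 2016) → Feb 7, 2017 (1967 left).
+365 (one year) → Feb 7, 2018 (1602 left).
+365 (one year) → Feb 7, 2019 (1237 left).
+365 (one year) → Feb 7, 2020 (872 left).
+366 (one year; includes Feb 29, 2020) → Feb 7, 2021 (506 left).
+365 (one year) → Feb 7, 2022 (141 left).
Feb has 28 days: +22 → Mar 1, 2022 (119 left).
Mar has 31 days: +31 → Apr 1, 2022 (88 left).
Apr has 30 days: +30 → May 1, 2022 (58 left).
May has 31 days: +31 → Jun 1, 2022 (27 left).
+27 → Jun 28, 2022.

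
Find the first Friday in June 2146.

June 3, 2146

June 1, 2146 is a Wednesday.
The first Friday is therefore June 3 (2 days later).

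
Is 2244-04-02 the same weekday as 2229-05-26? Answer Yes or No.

Yes

From May 26, 2229 to Apr 2, 2244 is 5425 days.
5425 mod 7 = 0, so they are the same weekday.
(May 26, 2229 is a Tuesday; Apr 2, 2244 is a Tuesday.)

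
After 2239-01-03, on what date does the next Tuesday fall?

January 8, 2239

Jan 3, 2239 is a Thursday.
From Thursday to the next Tuesday is 5 days.
Jan 3, 2239 + 5 = Jan 8, 2239.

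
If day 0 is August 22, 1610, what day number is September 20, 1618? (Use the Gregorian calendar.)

Aug 22, 1610 → Aug 22, 1611: 365 days.
Aug 22, 1611 → Aug 22, 1612: 366 days (Feb 29, 1612 is in that span).
Aug 22, 1612 → Aug 22, 1613: 365 days.
Aug 22, 1613 → Aug 22, 1614: 365 days.
Aug 22, 1614 → Aug 22, 1615: 365 days.
Aug 22, 1615 → Aug 22, 1616: 366 days (Feb 29, 1616 is in that span).
Aug 22, 1616 → Aug 22, 1617: 365 days.
Aug 22, 1617 → Sep 22, 1617: 31 days (August has 31).
Sep 22, 1617 → Oct 22, 1617: 30 days (September has 30).
Oct 22, 1617 → Nov 22, 1617: 31 days (October has 31).
Nov 22, 1617 → Dec 22, 1617: 30 days (November has 30).
Dec 22, 1617 → Jan 22, 1618: 31 days (December has 31).
Jan 22, 1618 → Feb 22, 1618: 31 days (January has 31).
Feb 22, 1618 → Mar 22, 1618: 28 days (February has 28).
Mar 22, 1618 → Apr 22, 1618: 31 days (March has 31).
Apr 22, 1618 → May 22, 1618: 30 days (April has 30).
May 22, 1618 → Jun 22, 1618: 31 days (May has 31).
Jun 22, 1618 → Jul 22, 1618: 30 days (June has 30).
Jul 22, 1618 → Aug 22, 1618: 31 days (July has 31).
Aug 22, 1618 → Sep 20, 1618: 29 days.
Total: 2951 days.

2951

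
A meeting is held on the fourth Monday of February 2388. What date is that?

February 22, 2388

February 1, 2388 is a Monday.
The first Monday is therefore February 1 (same day).
The fourth Monday is 1 + 3×7 = February 22.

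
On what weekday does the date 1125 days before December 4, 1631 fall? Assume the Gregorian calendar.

Saturday

First find the weekday of Dec 4, 1631. Doomsday rule: the anchor day for the 1600s is Tuesday. For year 31: 31÷12 = 2 r 7, and 7÷4 = 1, so 2+7+1 = 10.
Tuesday + 10 ≡ Friday — that's 1631's doomsday.
In December the doomsday date is Dec 12.
Dec 4 is 8 days before Dec 12; 8 mod 7 = 1, so Friday − 1 = Thursday.
1125 mod 7 = 5, so 1125 days before a Thursday is Thursday − 5 = Saturday.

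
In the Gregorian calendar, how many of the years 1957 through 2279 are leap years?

78

Multiples of 4 in [1957,2279]: 80.
Of those, multiples of 100: 3 (not leap unless ÷400).
Multiples of 400: 1.
Leap years = 80 − 3 + 1 = 78.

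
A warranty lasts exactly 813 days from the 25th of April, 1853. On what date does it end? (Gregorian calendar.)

July 17, 1855

+365 (one year) → Apr 25, 1854 (448 left).
+365 (one year) → Apr 25, 1855 (83 left).
Apr has 30 days: +6 → May 1, 1855 (77 left).
May has 31 days: +31 → Jun 1, 1855 (46 left).
Jun has 30 days: +30 → Jul 1, 1855 (16 left).
+16 → Jul 17, 1855.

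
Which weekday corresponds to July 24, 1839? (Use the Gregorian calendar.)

Wednesday

Doomsday rule: the anchor day for the 1800s is Friday. For year 39: 39÷12 = 3 r 3, and 3÷4 = 0, so 3+3+0 = 6.
Friday + 6 ≡ Thursday — that's 1839's doomsday.
In July the doomsday date is Jul 11.
Jul 24 is 13 days after Jul 11; 13 mod 7 = 6, so Thursday + 6 = Wednesday.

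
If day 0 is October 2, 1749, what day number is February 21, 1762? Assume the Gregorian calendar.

Oct 2, 1749 → Oct 2, 1750: 365 days.
Oct 2, 1750 → Oct 2, 1751: 365 days.
Oct 2, 1751 → Oct 2, 1752: 366 days (Feb 29, 1752 is in that span).
Oct 2, 1752 → Oct 2, 1753: 365 days.
Oct 2, 1753 → Oct 2, 1754: 365 days.
Oct 2, 1754 → Oct 2, 1755: 365 days.
Oct 2, 1755 → Oct 2, 1756: 366 days (Feb 29, 1756 is in that span).
Oct 2, 1756 → Oct 2, 1757: 365 days.
Oct 2, 1757 → Oct 2, 1758: 365 days.
Oct 2, 1758 → Oct 2, 1759: 365 days.
Oct 2, 1759 → Oct 2, 1760: 366 days (Feb 29, 1760 is in that span).
Oct 2, 1760 → Oct 2, 1761: 365 days.
Oct 2, 1761 → Nov 2, 1761: 31 days (October has 31).
Nov 2, 1761 → Dec 2, 1761: 30 days (November has 30).
Dec 2, 1761 → Jan 2, 1762: 31 days (December has 31).
Jan 2, 1762 → Feb 2, 1762: 31 days (January has 31).
Feb 2, 1762 → Feb 21, 1762: 19 days.
Total: 4525 days.

4525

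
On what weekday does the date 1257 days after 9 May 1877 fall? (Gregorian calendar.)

May 9, 1877 is a Wednesday.
1257 mod 7 = 4, so 1257 days after a Wednesday is Wednesday + 4 = Sunday.

Sunday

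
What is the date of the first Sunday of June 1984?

June 1, 1984 is a Friday.
The first Sunday is therefore June 3 (2 days later).

June 3, 1984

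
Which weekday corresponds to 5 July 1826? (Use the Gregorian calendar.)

Wednesday

Doomsday rule: the anchor day for the 1800s is Friday. For year 26: 26÷12 = 2 r 2, and 2÷4 = 0, so 2+2+0 = 4.
Friday + 4 ≡ Tuesday — that's 1826's doomsday.
In July the doomsday date is Jul 11.
Jul 5 is 6 days before Jul 11; 6 mod 7 = 6, so Tuesday − 6 = Wednesday.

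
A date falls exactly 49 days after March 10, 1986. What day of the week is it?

First find the weekday of Mar 10, 1986. Doomsday rule: the anchor day for the 1900s is Wednesday. For year 86: 86÷12 = 7 r 2, and 2÷4 = 0, so 7+2+0 = 9.
Wednesday + 9 ≡ Friday — that's 1986's doomsday.
In March the doomsday date is Mar 14.
Mar 10 is 4 days before Mar 14; 4 mod 7 = 4, so Friday − 4 = Monday.
49 mod 7 = 0, so 49 days after a Monday is Monday + 0 = Monday.

Monday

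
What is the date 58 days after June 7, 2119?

August 4, 2119

Jun has 30 days: +24 → Jul 1, 2119 (34 left).
Jul has 31 days: +31 → Aug 1, 2119 (3 left).
+3 → Aug 4, 2119.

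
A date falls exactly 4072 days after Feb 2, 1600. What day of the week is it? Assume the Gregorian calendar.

First find the weekday of Feb 2, 1600. Doomsday rule: the anchor day for the 1600s is Tuesday. For year 00: 0÷12 = 0 r 0, and 0÷4 = 0, so 0+0+0 = 0.
Tuesday + 0 ≡ Tuesday — that's 1600's doomsday.
In February the doomsday date is Feb 29 (1600 is a leap year (divisible by 400)).
Feb 2 is 27 days before Feb 29; 27 mod 7 = 6, so Tuesday − 6 = Wednesday.
4072 mod 7 = 5, so 4072 days after a Wednesday is Wednesday + 5 = Monday.

Monday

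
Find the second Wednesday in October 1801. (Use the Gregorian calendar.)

October 1, 1801 is a Thursday.
The first Wednesday is therefore October 7 (6 days later).
The second Wednesday is 7 + 1×7 = October 14.

October 14, 1801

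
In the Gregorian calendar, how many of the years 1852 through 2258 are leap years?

99

Multiples of 4 in [1852,2258]: 102.
Of those, multiples of 100: 4 (not leap unless ÷400).
Multiples of 400: 1.
Leap years = 102 − 4 + 1 = 99.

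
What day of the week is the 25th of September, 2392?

Friday

Doomsday rule: the anchor day for the 2300s is Wednesday. For year 92: 92÷12 = 7 r 8, and 8÷4 = 2, so 7+8+2 = 17.
Wednesday + 17 ≡ Saturday — that's 2392's doomsday.
In September the doomsday date is Sep 5.
Sep 25 is 20 days after Sep 5; 20 mod 7 = 6, so Saturday + 6 = Friday.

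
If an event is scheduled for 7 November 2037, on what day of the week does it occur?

Saturday

January 1, 2037 is a Thursday.
Jan 1, 2037 → Feb 1, 2037: 31 days (January has 31).
Feb 1, 2037 → Mar 1, 2037: 28 days (February has 28).
Mar 1, 2037 → Apr 1, 2037: 31 days (March has 31).
Apr 1, 2037 → May 1, 2037: 30 days (April has 30).
May 1, 2037 → Jun 1, 2037: 31 days (May has 31).
Jun 1, 2037 → Jul 1, 2037: 30 days (June has 30).
Jul 1, 2037 → Aug 1, 2037: 31 days (July has 31).
Aug 1, 2037 → Sep 1, 2037: 31 days (August has 31).
Sep 1, 2037 → Oct 1, 2037: 30 days (September has 30).
Oct 1, 2037 → Nov 1, 2037: 31 days (October has 31).
Nov 1, 2037 → Nov 7, 2037: 6 days.
Total: 310 days.
310 mod 7 = 2, so Thursday + 2 = Saturday.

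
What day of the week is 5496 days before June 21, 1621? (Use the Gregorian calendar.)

Jun 21, 1621 is a Monday.
5496 mod 7 = 1, so 5496 days before a Monday is Monday − 1 = Sunday.

Sunday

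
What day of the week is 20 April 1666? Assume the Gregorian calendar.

Doomsday rule: the anchor day for the 1600s is Tuesday. For year 66: 66÷12 = 5 r 6, and 6÷4 = 1, so 5+6+1 = 12.
Tuesday + 12 ≡ Sunday — that's 1666's doomsday.
In April the doomsday date is Apr 4.
Apr 20 is 16 days after Apr 4; 16 mod 7 = 2, so Sunday + 2 = Tuesday.

Tuesday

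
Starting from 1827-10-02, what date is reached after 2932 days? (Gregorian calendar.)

+366 (one year; includes Feb 29, 1828) → Oct 2, 1828 (2566 left).
+365 (one year) → Oct 2, 1829 (2201 left).
+365 (one year) → Oct 2, 1830 (1836 left).
+365 (one year) → Oct 2, 1831 (1471 left).
+366 (one year; includes Feb 29, 1832) → Oct 2, 1832 (1105 left).
+365 (one year) → Oct 2, 1833 (740 left).
+365 (one year) → Oct 2, 1834 (375 left).
Oct has 31 days: +30 → Nov 1, 1834 (345 left).
Nov has 30 days: +30 → Dec 1, 1834 (315 left).
Dec has 31 days: +31 → Jan 1, 1835 (284 left).
Jan has 31 days: +31 → Feb 1, 1835 (253 left).
Feb has 28 days: +28 → Mar 1, 1835 (225 left).
Mar has 31 days: +31 → Apr 1, 1835 (194 left).
Apr has 30 days: +30 → May 1, 1835 (164 left).
May has 31 days: +31 → Jun 1, 1835 (133 left).
Jun has 30 days: +30 → Jul 1, 1835 (103 left).
Jul has 31 days: +31 → Aug 1, 1835 (72 left).
Aug has 31 days: +31 → Sep 1, 1835 (41 left).
Sep has 30 days: +30 → Oct 1, 1835 (11 left).
+11 → Oct 12, 1835.

October 12, 1835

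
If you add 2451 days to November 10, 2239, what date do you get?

July 27, 2246

+366 (one year; includes Feb 29, 2240) → Nov 10, 2240 (2085 left).
+365 (one year) → Nov 10, 2241 (1720 left).
+365 (one year) → Nov 10, 2242 (1355 left).
+365 (one year) → Nov 10, 2243 (990 left).
+366 (one year; includes Feb 29, 2244) → Nov 10, 2244 (624 left).
+365 (one year) → Nov 10, 2245 (259 left).
Nov has 30 days: +21 → Dec 1, 2245 (238 left).
Dec has 31 days: +31 → Jan 1, 2246 (207 left).
Jan has 31 days: +31 → Feb 1, 2246 (176 left).
Feb has 28 days: +28 → Mar 1, 2246 (148 left).
Mar has 31 days: +31 → Apr 1, 2246 (117 left).
Apr has 30 days: +30 → May 1, 2246 (87 left).
May has 31 days: +31 → Jun 1, 2246 (56 left).
Jun has 30 days: +30 → Jul 1, 2246 (26 left).
+26 → Jul 27, 2246.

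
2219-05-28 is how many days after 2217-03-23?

796

Mar 23, 2217 → Mar 23, 2218: 365 days.
Mar 23, 2218 → Mar 23, 2219: 365 days.
Mar 23, 2219 → Apr 23, 2219: 31 days (March has 31).
Apr 23, 2219 → May 23, 2219: 30 days (April has 30).
May 23, 2219 → May 28, 2219: 5 days.
Total: 796 days.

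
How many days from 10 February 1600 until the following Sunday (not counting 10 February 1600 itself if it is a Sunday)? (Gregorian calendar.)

Feb 10, 1600 is a Thursday.
From Thursday to the next Sunday is 3 days.

3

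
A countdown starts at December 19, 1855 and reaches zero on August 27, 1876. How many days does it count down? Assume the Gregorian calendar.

7557

Dec 19, 1855 → Dec 19, 1856: 366 days (Feb 29, 1856 is in that span).
Dec 19, 1856 → Dec 19, 1857: 365 days.
Dec 19, 1857 → Dec 19, 1858: 365 days.
Dec 19, 1858 → Dec 19, 1859: 365 days.
Dec 19, 1859 → Dec 19, 1860: 366 days (Feb 29, 1860 is in that span).
Dec 19, 1860 → Dec 19, 1861: 365 days.
Dec 19, 1861 → Dec 19, 1862: 365 days.
Dec 19, 1862 → Dec 19, 1863: 365 days.
Dec 19, 1863 → Dec 19, 1864: 366 days (Feb 29, 1864 is in that span).
Dec 19, 1864 → Dec 19, 1865: 365 days.
Dec 19, 1865 → Dec 19, 1866: 365 days.
Dec 19, 1866 → Dec 19, 1867: 365 days.
Dec 19, 1867 → Dec 19, 1868: 366 days (Feb 29, 1868 is in that span).
Dec 19, 1868 → Dec 19, 1869: 365 days.
Dec 19, 1869 → Dec 19, 1870: 365 days.
Dec 19, 1870 → Dec 19, 1871: 365 days.
Dec 19, 1871 → Dec 19, 1872: 366 days (Feb 29, 1872 is in that span).
Dec 19, 1872 → Dec 19, 1873: 365 days.
Dec 19, 1873 → Dec 19, 1874: 365 days.
Dec 19, 1874 → Dec 19, 1875: 365 days.
Dec 19, 1875 → Jan 19, 1876: 31 days (December has 31).
Jan 19, 1876 → Feb 19, 1876: 31 days (January has 31).
Feb 19, 1876 → Mar 19, 1876: 29 days (February has 29).
Mar 19, 1876 → Apr 19, 1876: 31 days (March has 31).
Apr 19, 1876 → May 19, 1876: 30 days (April has 30).
May 19, 1876 → Jun 19, 1876: 31 days (May has 31).
Jun 19, 1876 → Jul 19, 1876: 30 days (June has 30).
Jul 19, 1876 → Aug 19, 1876: 31 days (July has 31).
Aug 19, 1876 → Aug 27, 1876: 8 days.
Total: 7557 days.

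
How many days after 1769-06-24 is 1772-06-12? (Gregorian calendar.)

1084

Jun 24, 1769 → Jun 24, 1770: 365 days.
Jun 24, 1770 → Jun 24, 1771: 365 days.
Jun 24, 1771 → Jul 24, 1771: 30 days (June has 30).
Jul 24, 1771 → Aug 24, 1771: 31 days (July has 31).
Aug 24, 1771 → Sep 24, 1771: 31 days (August has 31).
Sep 24, 1771 → Oct 24, 1771: 30 days (September has 30).
Oct 24, 1771 → Nov 24, 1771: 31 days (October has 31).
Nov 24, 1771 → Dec 24, 1771: 30 days (November has 30).
Dec 24, 1771 → Jan 24, 1772: 31 days (December has 31).
Jan 24, 1772 → Feb 24, 1772: 31 days (January has 31).
Feb 24, 1772 → Mar 24, 1772: 29 days (February has 29).
Mar 24, 1772 → Apr 24, 1772: 31 days (March has 31).
Apr 24, 1772 → May 24, 1772: 30 days (April has 30).
May 24, 1772 → Jun 12, 1772: 19 days.
Total: 1084 days.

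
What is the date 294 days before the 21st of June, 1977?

−21 → May 31, 1977 (end of May, 31 days; 273 left).
−31 → Apr 30, 1977 (end of Apr, 30 days; 242 left).
−30 → Mar 31, 1977 (end of Mar, 31 days; 212 left).
−31 → Feb 28, 1977 (end of Feb, 28 days; 181 left).
−28 → Jan 31, 1977 (end of Jan, 31 days; 153 left).
−31 → Dec 31, 1976 (end of Dec, 31 days; 122 left).
−31 → Nov 30, 1976 (end of Nov, 30 days; 91 left).
−30 → Oct 31, 1976 (end of Oct, 31 days; 61 left).
−31 → Sep 30, 1976 (end of Sep, 30 days; 30 left).
−30 → Aug 31, 1976 (end of Aug, 31 days; 0 left).

August 31, 1976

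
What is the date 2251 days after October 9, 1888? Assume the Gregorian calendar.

December 8, 1894

+365 (one year) → Oct 9, 1889 (1886 left).
+365 (one year) → Oct 9, 1890 (1521 left).
+365 (one year) → Oct 9, 1891 (1156 left).
+366 (one year; includes Feb 29, 1892) → Oct 9, 1892 (790 left).
+365 (one year) → Oct 9, 1893 (425 left).
+365 (one year) → Oct 9, 1894 (60 left).
Oct has 31 days: +23 → Nov 1, 1894 (37 left).
Nov has 30 days: +30 → Dec 1, 1894 (7 left).
+7 → Dec 8, 1894.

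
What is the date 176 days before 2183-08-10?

February 15, 2183

−10 → Jul 31, 2183 (end of Jul, 31 days; 166 left).
−31 → Jun 30, 2183 (end of Jun, 30 days; 135 left).
−30 → May 31, 2183 (end of May, 31 days; 105 left).
−31 → Apr 30, 2183 (end of Apr, 30 days; 74 left).
−30 → Mar 31, 2183 (end of Mar, 31 days; 44 left).
−31 → Feb 28, 2183 (end of Feb, 28 days; 13 left).
−13 → Feb 15, 2183.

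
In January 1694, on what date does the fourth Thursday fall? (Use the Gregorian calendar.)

January 28, 1694

January 1, 1694 is a Friday.
The first Thursday is therefore January 7 (6 days later).
The fourth Thursday is 7 + 3×7 = January 28.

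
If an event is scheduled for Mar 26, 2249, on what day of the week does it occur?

Doomsday rule: the anchor day for the 2200s is Friday. For year 49: 49÷12 = 4 r 1, and 1÷4 = 0, so 4+1+0 = 5.
Friday + 5 ≡ Wednesday — that's 2249's doomsday.
In March the doomsday date is Mar 14.
Mar 26 is 12 days after Mar 14; 12 mod 7 = 5, so Wednesday + 5 = Monday.

Monday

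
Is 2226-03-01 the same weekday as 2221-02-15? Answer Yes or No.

No

From Feb 15, 2221 to Mar 1, 2226 is 1840 days.
1840 mod 7 = 6, so they are different weekdays.
(Feb 15, 2221 is a Thursday; Mar 1, 2226 is a Wednesday.)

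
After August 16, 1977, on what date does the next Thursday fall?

Aug 16, 1977 is a Tuesday.
From Tuesday to the next Thursday is 2 days.
Aug 16, 1977 + 2 = Aug 18, 1977.

August 18, 1977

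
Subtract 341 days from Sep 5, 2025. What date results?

−5 → Aug 31, 2025 (end of Aug, 31 days; 336 left).
−31 → Jul 31, 2025 (end of Jul, 31 days; 305 left).
−31 → Jun 30, 2025 (end of Jun, 30 days; 274 left).
−30 → May 31, 2025 (end of May, 31 days; 244 left).
−31 → Apr 30, 2025 (end of Apr, 30 days; 213 left).
−30 → Mar 31, 2025 (end of Mar, 31 days; 183 left).
−31 → Feb 28, 2025 (end of Feb, 28 days; 152 left).
−28 → Jan 31, 2025 (end of Jan, 31 days; 124 left).
−31 → Dec 31, 2024 (end of Dec, 31 days; 93 left).
−31 → Nov 30, 2024 (end of Nov, 30 days; 62 left).
−30 → Oct 31, 2024 (end of Oct, 31 days; 32 left).
−31 → Sep 30, 2024 (end of Sep, 30 days; 1 left).
−1 → Sep 29, 2024.

September 29, 2024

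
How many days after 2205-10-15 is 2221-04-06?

5652

Oct 15, 2205 → Oct 15, 2206: 365 days.
Oct 15, 2206 → Oct 15, 2207: 365 days.
Oct 15, 2207 → Oct 15, 2208: 366 days (Feb 29, 2208 is in that span).
Oct 15, 2208 → Oct 15, 2209: 365 days.
Oct 15, 2209 → Oct 15, 2210: 365 days.
Oct 15, 2210 → Oct 15, 2211: 365 days.
Oct 15, 2211 → Oct 15, 2212: 366 days (Feb 29, 2212 is in that span).
Oct 15, 2212 → Oct 15, 2213: 365 days.
Oct 15, 2213 → Oct 15, 2214: 365 days.
Oct 15, 2214 → Oct 15, 2215: 365 days.
Oct 15, 2215 → Oct 15, 2216: 366 days (Feb 29, 2216 is in that span).
Oct 15, 2216 → Oct 15, 2217: 365 days.
Oct 15, 2217 → Oct 15, 2218: 365 days.
Oct 15, 2218 → Oct 15, 2219: 365 days.
Oct 15, 2219 → Oct 15, 2220: 366 days (Feb 29, 2220 is in that span).
Oct 15, 2220 → Nov 15, 2220: 31 days (October has 31).
Nov 15, 2220 → Dec 15, 2220: 30 days (November has 30).
Dec 15, 2220 → Jan 15, 2221: 31 days (December has 31).
Jan 15, 2221 → Feb 15, 2221: 31 days (January has 31).
Feb 15, 2221 → Mar 15, 2221: 28 days (February has 28).
Mar 15, 2221 → Apr 6, 2221: 22 days.
Total: 5652 days.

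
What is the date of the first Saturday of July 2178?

July 1, 2178 is a Wednesday.
The first Saturday is therefore July 4 (3 days later).

July 4, 2178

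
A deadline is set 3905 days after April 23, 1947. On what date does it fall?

December 31, 1957

+366 (one year; includes Feb 29, 1948) → Apr 23, 1948 (3539 left).
+365 (one year) → Apr 23, 1949 (3174 left).
+365 (one year) → Apr 23, 1950 (2809 left).
+365 (one year) → Apr 23, 1951 (2444 left).
+366 (one year; includes Feb 29, 1952) → Apr 23, 1952 (2078 left).
+365 (one year) → Apr 23, 1953 (1713 left).
+365 (one year) → Apr 23, 1954 (1348 left).
+365 (one year) → Apr 23, 1955 (983 left).
+366 (one year; includes Feb 29, 1956) → Apr 23, 1956 (617 left).
+365 (one year) → Apr 23, 1957 (252 left).
Apr has 30 days: +8 → May 1, 1957 (244 left).
May has 31 days: +31 → Jun 1, 1957 (213 left).
Jun has 30 days: +30 → Jul 1, 1957 (183 left).
Jul has 31 days: +31 → Aug 1, 1957 (152 left).
Aug has 31 days: +31 → Sep 1, 1957 (121 left).
Sep has 30 days: +30 → Oct 1, 1957 (91 left).
Oct has 31 days: +31 → Nov 1, 1957 (60 left).
Nov has 30 days: +30 → Dec 1, 1957 (30 left).
+30 → Dec 31, 1957.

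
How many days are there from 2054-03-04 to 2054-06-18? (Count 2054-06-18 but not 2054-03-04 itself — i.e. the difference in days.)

Mar 4, 2054 → Apr 4, 2054: 31 days (March has 31).
Apr 4, 2054 → May 4, 2054: 30 days (April has 30).
May 4, 2054 → Jun 4, 2054: 31 days (May has 31).
Jun 4, 2054 → Jun 18, 2054: 14 days.
Total: 106 days.

106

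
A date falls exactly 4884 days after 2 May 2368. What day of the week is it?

May 2, 2368 is a Thursday.
4884 mod 7 = 5, so 4884 days after a Thursday is Thursday + 5 = Tuesday.

Tuesday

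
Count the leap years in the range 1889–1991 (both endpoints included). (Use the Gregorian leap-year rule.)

Multiples of 4 in [1889,1991]: 25.
Of those, multiples of 100: 1 (not leap unless ÷400).
Multiples of 400: 0.
Leap years = 25 − 1 + 0 = 24.

24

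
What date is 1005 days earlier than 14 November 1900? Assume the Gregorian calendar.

−365 (one year) → Nov 14, 1899 (640 left).
−365 (one year) → Nov 14, 1898 (275 left).
−14 → Oct 31, 1898 (end of Oct, 31 days; 261 left).
−31 → Sep 30, 1898 (end of Sep, 30 days; 230 left).
−30 → Aug 31, 1898 (end of Aug, 31 days; 200 left).
−31 → Jul 31, 1898 (end of Jul, 31 days; 169 left).
−31 → Jun 30, 1898 (end of Jun, 30 days; 138 left).
−30 → May 31, 1898 (end of May, 31 days; 108 left).
−31 → Apr 30, 1898 (end of Apr, 30 days; 77 left).
−30 → Mar 31, 1898 (end of Mar, 31 days; 47 left).
−31 → Feb 28, 1898 (end of Feb, 28 days; 16 left).
−16 → Feb 12, 1898.

February 12, 1898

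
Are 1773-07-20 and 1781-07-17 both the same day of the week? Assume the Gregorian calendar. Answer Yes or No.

From Jul 20, 1773 to Jul 17, 1781 is 2919 days.
2919 mod 7 = 0, so they are the same weekday.
(Jul 20, 1773 is a Tuesday; Jul 17, 1781 is a Tuesday.)

Yes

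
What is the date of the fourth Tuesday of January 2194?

January 1, 2194 is a Wednesday.
The first Tuesday is therefore January 7 (6 days later).
The fourth Tuesday is 7 + 3×7 = January 28.

January 28, 2194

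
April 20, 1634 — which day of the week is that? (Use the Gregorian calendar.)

Thursday

Doomsday rule: the anchor day for the 1600s is Tuesday. For year 34: 34÷12 = 2 r 10, and 10÷4 = 2, so 2+10+2 = 14.
Tuesday + 14 ≡ Tuesday — that's 1634's doomsday.
In April the doomsday date is Apr 4.
Apr 20 is 16 days after Apr 4; 16 mod 7 = 2, so Tuesday + 2 = Thursday.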